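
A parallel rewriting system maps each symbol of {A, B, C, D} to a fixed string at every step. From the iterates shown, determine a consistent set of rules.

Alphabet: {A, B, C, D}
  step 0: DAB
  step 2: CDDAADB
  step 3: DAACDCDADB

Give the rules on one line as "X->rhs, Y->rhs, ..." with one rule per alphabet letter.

A->CD, B->DB, C->D, D->A

  step 2 ⇒ step 3: CDDAADB ⇒ D·A·A·CD·CD·A·DB
    A ↦ CD
    B ↦ DB
    C ↦ D
    D ↦ A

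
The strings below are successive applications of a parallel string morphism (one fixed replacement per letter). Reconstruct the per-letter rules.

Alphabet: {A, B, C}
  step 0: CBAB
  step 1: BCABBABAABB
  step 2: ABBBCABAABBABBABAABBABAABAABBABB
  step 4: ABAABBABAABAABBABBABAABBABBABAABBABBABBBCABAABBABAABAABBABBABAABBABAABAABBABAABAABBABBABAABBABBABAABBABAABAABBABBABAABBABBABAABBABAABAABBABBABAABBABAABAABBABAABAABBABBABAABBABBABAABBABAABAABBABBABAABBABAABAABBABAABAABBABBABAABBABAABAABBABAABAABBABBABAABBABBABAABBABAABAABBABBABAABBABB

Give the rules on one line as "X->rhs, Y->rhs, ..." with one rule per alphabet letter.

A->ABA, B->ABB, C->BC

  step 1 ⇒ step 2: BCABBABAABB ⇒ ABB·BC·ABA·ABB·ABB·ABA·ABB·ABA·ABA·ABB·ABB
    A ↦ ABA
    B ↦ ABB
    C ↦ BC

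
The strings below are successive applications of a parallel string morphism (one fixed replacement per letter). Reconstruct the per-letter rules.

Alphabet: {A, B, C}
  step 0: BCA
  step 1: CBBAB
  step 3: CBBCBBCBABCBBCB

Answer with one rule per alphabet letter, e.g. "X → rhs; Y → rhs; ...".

A->AB, B->CB, C->B

  step 0 ⇒ step 1: BCA ⇒ CB·B·AB
    A ↦ AB
    B ↦ CB
    C ↦ B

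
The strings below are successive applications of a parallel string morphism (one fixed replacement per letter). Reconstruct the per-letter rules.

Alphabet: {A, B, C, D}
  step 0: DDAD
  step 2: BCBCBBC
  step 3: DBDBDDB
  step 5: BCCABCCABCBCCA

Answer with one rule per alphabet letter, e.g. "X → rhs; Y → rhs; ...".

  step 2 ⇒ step 3: BCBCBBC ⇒ D·B·D·B·D·D·B
    B ↦ D
    C ↦ B
    A ↦ C  (constrained at step 0)
    D ↦ CA  (constrained at step 0)

A->C, B->D, C->B, D->CA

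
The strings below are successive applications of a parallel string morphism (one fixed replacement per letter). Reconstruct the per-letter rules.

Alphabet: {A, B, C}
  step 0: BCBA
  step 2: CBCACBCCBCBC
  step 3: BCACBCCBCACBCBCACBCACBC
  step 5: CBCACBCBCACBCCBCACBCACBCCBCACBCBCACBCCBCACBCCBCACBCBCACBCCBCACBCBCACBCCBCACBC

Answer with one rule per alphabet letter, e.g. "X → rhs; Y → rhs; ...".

A->C, B->AC, C->BC

  step 2 ⇒ step 3: CBCACBCCBCBC ⇒ BC·AC·BC·C·BC·AC·BC·BC·AC·BC·AC·BC
    A ↦ C
    B ↦ AC
    C ↦ BC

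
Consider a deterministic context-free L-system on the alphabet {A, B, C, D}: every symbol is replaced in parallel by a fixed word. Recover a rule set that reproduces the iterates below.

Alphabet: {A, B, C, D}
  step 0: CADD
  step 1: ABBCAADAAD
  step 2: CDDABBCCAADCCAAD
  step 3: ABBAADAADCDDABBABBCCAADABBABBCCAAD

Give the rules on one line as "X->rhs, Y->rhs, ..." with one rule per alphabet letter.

A->C, B->D, C->ABB, D->AAD

  step 2 ⇒ step 3: CDDABBCCAADCCAAD ⇒ ABB·AAD·AAD·C·D·D·ABB·ABB·C·C·AAD·ABB·ABB·C·C·AAD
    A ↦ C
    B ↦ D
    C ↦ ABB
    D ↦ AAD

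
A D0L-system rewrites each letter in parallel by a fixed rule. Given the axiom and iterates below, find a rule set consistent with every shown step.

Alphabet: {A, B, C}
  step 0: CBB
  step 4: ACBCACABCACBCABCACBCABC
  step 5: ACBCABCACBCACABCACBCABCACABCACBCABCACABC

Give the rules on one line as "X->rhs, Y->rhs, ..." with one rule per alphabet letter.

  step 4 ⇒ step 5: ACBCACABCACBCABCACBCABC ⇒ AC·BC·A·BC·AC·BC·AC·A·BC·AC·BC·A·BC·AC·A·BC·AC·BC·A·BC·AC·A·BC
    A ↦ AC
    B ↦ A
    C ↦ BC

A->AC, B->A, C->BC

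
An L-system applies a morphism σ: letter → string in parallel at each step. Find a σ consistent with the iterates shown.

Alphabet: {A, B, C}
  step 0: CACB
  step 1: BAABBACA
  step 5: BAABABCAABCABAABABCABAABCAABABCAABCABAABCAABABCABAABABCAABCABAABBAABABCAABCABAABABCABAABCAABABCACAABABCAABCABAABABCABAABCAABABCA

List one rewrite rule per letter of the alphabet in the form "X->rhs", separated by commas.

A->AB, B->CA, C->BA

  step 0 ⇒ step 1: CACB ⇒ BA·AB·BA·CA
    A ↦ AB
    B ↦ CA
    C ↦ BA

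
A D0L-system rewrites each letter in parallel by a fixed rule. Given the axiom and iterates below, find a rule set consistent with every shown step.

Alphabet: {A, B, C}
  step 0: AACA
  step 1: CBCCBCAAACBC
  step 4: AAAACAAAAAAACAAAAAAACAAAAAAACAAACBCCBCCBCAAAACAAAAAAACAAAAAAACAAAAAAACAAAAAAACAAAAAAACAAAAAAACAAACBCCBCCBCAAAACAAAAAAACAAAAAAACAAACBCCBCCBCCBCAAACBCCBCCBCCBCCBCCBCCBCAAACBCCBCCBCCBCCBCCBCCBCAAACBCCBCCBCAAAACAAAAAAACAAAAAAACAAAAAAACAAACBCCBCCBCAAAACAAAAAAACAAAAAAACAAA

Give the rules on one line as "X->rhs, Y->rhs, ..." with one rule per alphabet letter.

  step 0 ⇒ step 1: AACA ⇒ CBC·CBC·AAA·CBC
    A ↦ CBC
    C ↦ AAA
    B ↦ AC  (constrained at step 1)

A->CBC, B->AC, C->AAA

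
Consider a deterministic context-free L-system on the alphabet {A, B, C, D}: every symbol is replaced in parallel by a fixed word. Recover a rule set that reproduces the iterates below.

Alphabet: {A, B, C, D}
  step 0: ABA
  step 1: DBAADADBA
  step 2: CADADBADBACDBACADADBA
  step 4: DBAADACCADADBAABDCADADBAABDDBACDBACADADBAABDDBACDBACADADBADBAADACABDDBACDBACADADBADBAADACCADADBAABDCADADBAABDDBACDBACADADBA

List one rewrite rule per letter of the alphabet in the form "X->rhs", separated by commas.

  step 1 ⇒ step 2: DBAADADBA ⇒ C·ADA·DBA·DBA·C·DBA·C·ADA·DBA
    A ↦ DBA
    B ↦ ADA
    D ↦ C
    C ↦ ABD  (constrained at step 2)

A->DBA, B->ADA, C->ABD, D->C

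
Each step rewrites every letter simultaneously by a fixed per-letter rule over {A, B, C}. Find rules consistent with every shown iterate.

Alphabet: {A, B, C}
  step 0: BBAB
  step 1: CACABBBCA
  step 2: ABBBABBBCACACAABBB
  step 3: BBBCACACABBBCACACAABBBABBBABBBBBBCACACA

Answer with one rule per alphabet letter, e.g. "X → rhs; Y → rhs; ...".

A->BBB, B->CA, C->A

  step 2 ⇒ step 3: ABBBABBBCACACAABBB ⇒ BBB·CA·CA·CA·BBB·CA·CA·CA·A·BBB·A·BBB·A·BBB·BBB·CA·CA·CA
    A ↦ BBB
    B ↦ CA
    C ↦ A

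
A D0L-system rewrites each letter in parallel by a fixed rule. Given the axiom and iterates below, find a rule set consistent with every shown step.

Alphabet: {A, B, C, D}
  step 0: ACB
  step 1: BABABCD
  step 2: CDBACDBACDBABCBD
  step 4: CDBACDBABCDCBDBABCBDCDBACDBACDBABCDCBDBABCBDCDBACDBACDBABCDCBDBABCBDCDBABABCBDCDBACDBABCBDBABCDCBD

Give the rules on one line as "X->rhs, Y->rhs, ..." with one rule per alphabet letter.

A->BA, B->CD, C->BAB, D->CBD

  step 1 ⇒ step 2: BABABCD ⇒ CD·BA·CD·BA·CD·BAB·CBD
    A ↦ BA
    B ↦ CD
    C ↦ BAB
    D ↦ CBD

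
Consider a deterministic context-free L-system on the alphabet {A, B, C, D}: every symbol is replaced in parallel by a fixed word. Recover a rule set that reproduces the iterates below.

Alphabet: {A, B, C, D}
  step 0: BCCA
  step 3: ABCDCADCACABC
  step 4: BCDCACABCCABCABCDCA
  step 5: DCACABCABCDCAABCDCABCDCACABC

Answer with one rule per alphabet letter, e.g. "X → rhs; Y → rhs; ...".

A->BC, B->DC, C->A, D->C

  step 4 ⇒ step 5: BCDCACABCCABCABCDCA ⇒ DC·A·C·A·BC·A·BC·DC·A·A·BC·DC·A·BC·DC·A·C·A·BC
    A ↦ BC
    B ↦ DC
    C ↦ A
    D ↦ C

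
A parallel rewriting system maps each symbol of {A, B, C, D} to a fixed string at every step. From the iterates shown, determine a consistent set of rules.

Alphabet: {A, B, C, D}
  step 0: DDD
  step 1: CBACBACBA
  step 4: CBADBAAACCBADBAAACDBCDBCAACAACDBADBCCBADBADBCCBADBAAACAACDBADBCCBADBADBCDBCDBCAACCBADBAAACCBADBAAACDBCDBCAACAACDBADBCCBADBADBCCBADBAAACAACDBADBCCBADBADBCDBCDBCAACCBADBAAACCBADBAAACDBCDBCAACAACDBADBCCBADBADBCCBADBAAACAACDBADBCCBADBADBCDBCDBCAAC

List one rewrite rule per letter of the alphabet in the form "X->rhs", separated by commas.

  step 0 ⇒ step 1: DDD ⇒ CBA·CBA·CBA
    D ↦ CBA
    A ↦ DBC  (constrained at step 1)
    B ↦ DBA  (constrained at step 1)
    C ↦ AAC  (constrained at step 1)

A->DBC, B->DBA, C->AAC, D->CBA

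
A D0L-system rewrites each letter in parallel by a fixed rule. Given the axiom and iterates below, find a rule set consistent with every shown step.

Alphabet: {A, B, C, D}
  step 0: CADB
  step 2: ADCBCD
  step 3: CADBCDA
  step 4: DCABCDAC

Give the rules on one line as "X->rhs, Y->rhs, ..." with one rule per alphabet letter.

A->C, B->BC, C->D, D->A

  step 3 ⇒ step 4: CADBCDA ⇒ D·C·A·BC·D·A·C
    A ↦ C
    B ↦ BC
    C ↦ D
    D ↦ A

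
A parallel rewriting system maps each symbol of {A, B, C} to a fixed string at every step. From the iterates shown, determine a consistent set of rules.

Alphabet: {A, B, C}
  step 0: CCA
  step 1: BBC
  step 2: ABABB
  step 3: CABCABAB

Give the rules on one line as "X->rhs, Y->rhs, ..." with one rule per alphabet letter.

A->C, B->AB, C->B

  step 2 ⇒ step 3: ABABB ⇒ C·AB·C·AB·AB
    A ↦ C
    B ↦ AB
  step 0 ⇒ step 1: CCA ⇒ B·B·C
    C ↦ B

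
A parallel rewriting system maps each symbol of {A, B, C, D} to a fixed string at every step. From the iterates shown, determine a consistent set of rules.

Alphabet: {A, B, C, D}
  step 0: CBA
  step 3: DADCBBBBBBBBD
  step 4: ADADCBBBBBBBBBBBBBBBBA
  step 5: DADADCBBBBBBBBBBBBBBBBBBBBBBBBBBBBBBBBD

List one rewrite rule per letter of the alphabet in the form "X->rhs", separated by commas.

A->D, B->BB, C->DC, D->A

  step 4 ⇒ step 5: ADADCBBBBBBBBBBBBBBBBA ⇒ D·A·D·A·DC·BB·BB·BB·BB·BB·BB·BB·BB·BB·BB·BB·BB·BB·BB·BB·BB·D
    A ↦ D
    B ↦ BB
    C ↦ DC
    D ↦ A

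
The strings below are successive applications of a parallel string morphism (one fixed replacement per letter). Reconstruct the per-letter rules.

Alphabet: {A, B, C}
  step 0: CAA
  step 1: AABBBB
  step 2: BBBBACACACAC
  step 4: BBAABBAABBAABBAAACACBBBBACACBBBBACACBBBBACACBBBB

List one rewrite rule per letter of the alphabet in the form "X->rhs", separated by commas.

A->BB, B->AC, C->AA

  step 1 ⇒ step 2: AABBBB ⇒ BB·BB·AC·AC·AC·AC
    A ↦ BB
    B ↦ AC
  step 0 ⇒ step 1: CAA ⇒ AA·BB·BB
    C ↦ AA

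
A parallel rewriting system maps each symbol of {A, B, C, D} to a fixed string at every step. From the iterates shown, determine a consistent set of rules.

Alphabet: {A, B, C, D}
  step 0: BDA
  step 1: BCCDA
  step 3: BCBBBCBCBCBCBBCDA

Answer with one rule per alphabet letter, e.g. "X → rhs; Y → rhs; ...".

A->DA, B->BC, C->BB, D->C

  step 0 ⇒ step 1: BDA ⇒ BC·C·DA
    A ↦ DA
    B ↦ BC
    D ↦ C
    C ↦ BB  (constrained at step 1)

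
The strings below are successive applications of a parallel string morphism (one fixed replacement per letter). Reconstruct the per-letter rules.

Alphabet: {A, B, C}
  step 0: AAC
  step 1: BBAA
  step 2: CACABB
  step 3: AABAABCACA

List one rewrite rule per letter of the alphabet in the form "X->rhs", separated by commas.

  step 2 ⇒ step 3: CACABB ⇒ AA·B·AA·B·CA·CA
    A ↦ B
    B ↦ CA
    C ↦ AA

A->B, B->CA, C->AA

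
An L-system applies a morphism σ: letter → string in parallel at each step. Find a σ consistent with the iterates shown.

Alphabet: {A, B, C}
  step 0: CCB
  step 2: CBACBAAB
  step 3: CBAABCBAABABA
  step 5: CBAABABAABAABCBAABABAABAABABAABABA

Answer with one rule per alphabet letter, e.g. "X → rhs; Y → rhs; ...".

A->AB, B->A, C->CB

  step 2 ⇒ step 3: CBACBAAB ⇒ CB·A·AB·CB·A·AB·AB·A
    A ↦ AB
    B ↦ A
    C ↦ CB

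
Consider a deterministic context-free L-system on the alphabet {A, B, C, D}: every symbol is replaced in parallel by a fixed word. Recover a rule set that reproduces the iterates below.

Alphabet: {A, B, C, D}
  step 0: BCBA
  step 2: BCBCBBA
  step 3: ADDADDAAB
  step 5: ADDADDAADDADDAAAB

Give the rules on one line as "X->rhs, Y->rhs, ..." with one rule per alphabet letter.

A->B, B->A, C->DD, D->CB

  step 2 ⇒ step 3: BCBCBBA ⇒ A·DD·A·DD·A·A·B
    A ↦ B
    B ↦ A
    C ↦ DD
    D ↦ CB  (constrained at step 3)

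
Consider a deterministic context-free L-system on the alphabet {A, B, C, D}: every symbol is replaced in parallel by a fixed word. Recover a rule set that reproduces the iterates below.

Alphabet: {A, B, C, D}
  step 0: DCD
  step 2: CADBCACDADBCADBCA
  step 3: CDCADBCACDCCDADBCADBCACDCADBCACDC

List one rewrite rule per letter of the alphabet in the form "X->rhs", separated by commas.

A->C, B->CA, C->CD, D->ADB

  step 2 ⇒ step 3: CADBCACDADBCADBCA ⇒ CD·C·ADB·CA·CD·C·CD·ADB·C·ADB·CA·CD·C·ADB·CA·CD·C
    A ↦ C
    B ↦ CA
    C ↦ CD
    D ↦ ADB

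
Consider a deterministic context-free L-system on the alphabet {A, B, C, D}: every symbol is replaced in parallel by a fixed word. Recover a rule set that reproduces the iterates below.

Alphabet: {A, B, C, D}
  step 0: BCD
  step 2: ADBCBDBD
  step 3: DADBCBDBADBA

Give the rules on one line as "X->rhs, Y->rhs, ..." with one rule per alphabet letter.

  step 2 ⇒ step 3: ADBCBDBD ⇒ D·A·DB·CB·DB·A·DB·A
    A ↦ D
    B ↦ DB
    C ↦ CB
    D ↦ A

A->D, B->DB, C->CB, D->A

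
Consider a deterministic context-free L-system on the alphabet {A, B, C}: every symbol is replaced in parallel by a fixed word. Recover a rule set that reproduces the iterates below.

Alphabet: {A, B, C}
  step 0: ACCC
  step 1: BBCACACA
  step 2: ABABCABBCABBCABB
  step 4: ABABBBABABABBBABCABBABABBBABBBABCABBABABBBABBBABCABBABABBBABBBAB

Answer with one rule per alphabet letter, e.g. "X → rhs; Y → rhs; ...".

  step 1 ⇒ step 2: BBCACACA ⇒ AB·AB·CA·BB·CA·BB·CA·BB
    A ↦ BB
    B ↦ AB
    C ↦ CA

A->BB, B->AB, C->CA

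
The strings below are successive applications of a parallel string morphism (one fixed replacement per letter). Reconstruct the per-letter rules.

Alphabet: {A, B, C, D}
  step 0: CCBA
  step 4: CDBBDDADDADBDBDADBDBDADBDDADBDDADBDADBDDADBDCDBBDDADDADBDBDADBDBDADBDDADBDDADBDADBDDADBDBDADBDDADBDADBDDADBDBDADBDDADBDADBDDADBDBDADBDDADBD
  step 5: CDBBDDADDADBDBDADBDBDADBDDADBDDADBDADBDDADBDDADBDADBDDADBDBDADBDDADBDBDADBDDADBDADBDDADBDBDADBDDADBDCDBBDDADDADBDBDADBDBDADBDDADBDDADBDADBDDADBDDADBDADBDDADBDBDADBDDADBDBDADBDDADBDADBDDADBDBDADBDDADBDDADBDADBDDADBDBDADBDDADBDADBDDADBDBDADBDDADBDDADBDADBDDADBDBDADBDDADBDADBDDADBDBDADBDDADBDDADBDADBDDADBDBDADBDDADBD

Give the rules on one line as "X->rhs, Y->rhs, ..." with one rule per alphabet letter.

A->AD, B->DAD, C->CDB, D->BD

  step 4 ⇒ step 5: CDBBDDADDADBDBDADBDBDADBDDADBDDADBDADBDDADBDCDBBDDADDADBDBDADBDBDADBDDADBDDADBDADBDDADBDBDADBDDADBDADBDDADBDBDADBDDADBDADBDDADBDBDADBDDADBD ⇒ CDB·BD·DAD·DAD·BD·BD·AD·BD·BD·AD·BD·DAD·BD·DAD·BD·AD·BD·DAD·BD·DAD·BD·AD·BD·DAD·BD·BD·AD·BD·DAD·BD·BD·AD·BD·DAD·BD·AD·BD·DAD·BD·BD·AD·BD·DAD·BD·CDB·BD·DAD·DAD·BD·BD·AD·BD·BD·AD·BD·DAD·BD·DAD·BD·AD·BD·DAD·BD·DAD·BD·AD·BD·DAD·BD·BD·AD·BD·DAD·BD·BD·AD·BD·DAD·BD·AD·BD·DAD·BD·BD·AD·BD·DAD·BD·DAD·BD·AD·BD·DAD·BD·BD·AD·BD·DAD·BD·AD·BD·DAD·BD·BD·AD·BD·DAD·BD·DAD·BD·AD·BD·DAD·BD·BD·AD·BD·DAD·BD·AD·BD·DAD·BD·BD·AD·BD·DAD·BD·DAD·BD·AD·BD·DAD·BD·BD·AD·BD·DAD·BD
    A ↦ AD
    B ↦ DAD
    C ↦ CDB
    D ↦ BD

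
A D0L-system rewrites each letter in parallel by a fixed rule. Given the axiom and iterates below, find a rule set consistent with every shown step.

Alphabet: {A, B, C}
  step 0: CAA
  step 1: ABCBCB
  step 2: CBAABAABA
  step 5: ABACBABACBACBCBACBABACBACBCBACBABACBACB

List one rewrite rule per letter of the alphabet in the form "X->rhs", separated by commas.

A->CB, B->A, C->AB

  step 1 ⇒ step 2: ABCBCB ⇒ CB·A·AB·A·AB·A
    A ↦ CB
    B ↦ A
    C ↦ AB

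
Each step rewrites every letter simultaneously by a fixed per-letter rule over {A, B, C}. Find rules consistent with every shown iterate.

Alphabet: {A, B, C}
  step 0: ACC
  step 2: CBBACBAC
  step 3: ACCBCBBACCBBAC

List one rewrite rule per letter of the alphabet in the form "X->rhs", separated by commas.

A->B, B->CB, C->AC

  step 2 ⇒ step 3: CBBACBAC ⇒ AC·CB·CB·B·AC·CB·B·AC
    A ↦ B
    B ↦ CB
    C ↦ AC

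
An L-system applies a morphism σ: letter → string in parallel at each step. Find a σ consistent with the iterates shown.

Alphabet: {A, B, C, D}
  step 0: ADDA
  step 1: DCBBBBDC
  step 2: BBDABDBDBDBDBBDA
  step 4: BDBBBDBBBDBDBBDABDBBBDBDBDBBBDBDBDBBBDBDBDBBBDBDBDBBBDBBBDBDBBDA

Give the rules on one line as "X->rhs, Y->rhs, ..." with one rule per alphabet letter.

A->DC, B->BD, C->DA, D->BB

  step 1 ⇒ step 2: DCBBBBDC ⇒ BB·DA·BD·BD·BD·BD·BB·DA
    B ↦ BD
    C ↦ DA
    D ↦ BB
  step 0 ⇒ step 1: ADDA ⇒ DC·BB·BB·DC
    A ↦ DC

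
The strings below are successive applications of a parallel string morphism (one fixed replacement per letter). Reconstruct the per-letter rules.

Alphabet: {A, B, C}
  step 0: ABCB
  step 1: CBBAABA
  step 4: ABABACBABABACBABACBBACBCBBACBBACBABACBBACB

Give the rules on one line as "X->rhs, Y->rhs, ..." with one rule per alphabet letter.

  step 0 ⇒ step 1: ABCB ⇒ CB·BA·A·BA
    A ↦ CB
    B ↦ BA
    C ↦ A

A->CB, B->BA, C->A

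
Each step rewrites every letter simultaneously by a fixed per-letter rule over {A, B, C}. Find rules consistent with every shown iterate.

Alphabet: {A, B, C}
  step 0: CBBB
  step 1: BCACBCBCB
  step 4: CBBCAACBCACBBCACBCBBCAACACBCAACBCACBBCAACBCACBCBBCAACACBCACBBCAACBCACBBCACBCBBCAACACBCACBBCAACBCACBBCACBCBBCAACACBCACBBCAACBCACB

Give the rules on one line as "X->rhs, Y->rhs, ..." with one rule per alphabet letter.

A->AC, B->CB, C->BCA

  step 0 ⇒ step 1: CBBB ⇒ BCA·CB·CB·CB
    B ↦ CB
    C ↦ BCA
    A ↦ AC  (constrained at step 1)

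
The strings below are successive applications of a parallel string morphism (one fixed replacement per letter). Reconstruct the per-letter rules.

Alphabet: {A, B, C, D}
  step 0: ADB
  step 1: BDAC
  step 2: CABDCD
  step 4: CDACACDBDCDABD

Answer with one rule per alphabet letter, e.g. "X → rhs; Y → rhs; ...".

  step 1 ⇒ step 2: BDAC ⇒ C·A·BD·CD
    A ↦ BD
    B ↦ C
    C ↦ CD
    D ↦ A

A->BD, B->C, C->CD, D->A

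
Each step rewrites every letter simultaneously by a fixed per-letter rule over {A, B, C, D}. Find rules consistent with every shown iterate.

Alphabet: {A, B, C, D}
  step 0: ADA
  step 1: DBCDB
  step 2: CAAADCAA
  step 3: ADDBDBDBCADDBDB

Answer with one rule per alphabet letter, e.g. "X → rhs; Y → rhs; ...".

A->DB, B->AA, C->AD, D->C

  step 2 ⇒ step 3: CAAADCAA ⇒ AD·DB·DB·DB·C·AD·DB·DB
    A ↦ DB
    C ↦ AD
    D ↦ C
  step 1 ⇒ step 2: DBCDB ⇒ C·AA·AD·C·AA
    B ↦ AA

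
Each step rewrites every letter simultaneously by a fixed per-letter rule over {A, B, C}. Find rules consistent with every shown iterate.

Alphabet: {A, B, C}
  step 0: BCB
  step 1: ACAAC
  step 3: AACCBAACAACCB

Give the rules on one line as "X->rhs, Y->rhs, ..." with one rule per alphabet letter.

A->CB, B->AC, C->A

  step 0 ⇒ step 1: BCB ⇒ AC·A·AC
    B ↦ AC
    C ↦ A
    A ↦ CB  (constrained at step 1)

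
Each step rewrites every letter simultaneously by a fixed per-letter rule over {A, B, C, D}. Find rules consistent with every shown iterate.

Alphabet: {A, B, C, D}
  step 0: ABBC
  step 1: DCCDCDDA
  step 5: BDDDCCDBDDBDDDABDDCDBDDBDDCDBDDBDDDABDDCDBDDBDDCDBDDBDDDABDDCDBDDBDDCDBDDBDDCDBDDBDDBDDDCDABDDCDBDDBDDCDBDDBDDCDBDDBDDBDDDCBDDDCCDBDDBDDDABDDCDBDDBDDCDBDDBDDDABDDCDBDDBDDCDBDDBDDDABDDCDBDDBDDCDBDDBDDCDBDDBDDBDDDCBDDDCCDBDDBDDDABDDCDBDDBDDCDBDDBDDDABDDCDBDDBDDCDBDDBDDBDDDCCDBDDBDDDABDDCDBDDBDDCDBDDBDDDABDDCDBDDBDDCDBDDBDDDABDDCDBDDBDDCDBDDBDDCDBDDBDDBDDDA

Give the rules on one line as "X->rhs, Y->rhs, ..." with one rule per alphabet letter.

A->DC, B->CD, C->DA, D->BDD

  step 0 ⇒ step 1: ABBC ⇒ DC·CD·CD·DA
    A ↦ DC
    B ↦ CD
    C ↦ DA
    D ↦ BDD  (constrained at step 1)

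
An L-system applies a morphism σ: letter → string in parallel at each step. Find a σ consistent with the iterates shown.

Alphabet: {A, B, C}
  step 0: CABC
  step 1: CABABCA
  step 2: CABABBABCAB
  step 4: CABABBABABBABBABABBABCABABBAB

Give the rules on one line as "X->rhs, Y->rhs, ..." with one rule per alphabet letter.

A->B, B->AB, C->CA

  step 1 ⇒ step 2: CABABCA ⇒ CA·B·AB·B·AB·CA·B
    A ↦ B
    B ↦ AB
    C ↦ CA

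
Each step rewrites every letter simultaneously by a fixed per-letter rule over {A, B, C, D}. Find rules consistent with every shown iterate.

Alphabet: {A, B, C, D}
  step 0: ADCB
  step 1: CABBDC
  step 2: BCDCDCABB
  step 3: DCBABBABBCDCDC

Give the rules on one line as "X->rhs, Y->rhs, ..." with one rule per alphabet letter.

  step 2 ⇒ step 3: BCDCDCABB ⇒ DC·B·AB·B·AB·B·C·DC·DC
    A ↦ C
    B ↦ DC
    C ↦ B
    D ↦ AB

A->C, B->DC, C->B, D->AB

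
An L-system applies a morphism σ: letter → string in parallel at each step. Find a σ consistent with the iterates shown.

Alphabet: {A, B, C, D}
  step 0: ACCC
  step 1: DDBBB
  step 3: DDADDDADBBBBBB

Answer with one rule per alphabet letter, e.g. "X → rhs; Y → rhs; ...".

A->DD, B->CC, C->B, D->AD

  step 0 ⇒ step 1: ACCC ⇒ DD·B·B·B
    A ↦ DD
    C ↦ B
    B ↦ CC  (constrained at step 1)
    D ↦ AD  (constrained at step 1)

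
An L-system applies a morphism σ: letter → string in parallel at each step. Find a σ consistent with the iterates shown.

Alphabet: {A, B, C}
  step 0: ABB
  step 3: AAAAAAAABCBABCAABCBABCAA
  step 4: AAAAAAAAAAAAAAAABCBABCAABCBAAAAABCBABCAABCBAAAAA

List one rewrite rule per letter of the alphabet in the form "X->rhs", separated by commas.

A->AA, B->BC, C->BA

  step 3 ⇒ step 4: AAAAAAAABCBABCAABCBABCAA ⇒ AA·AA·AA·AA·AA·AA·AA·AA·BC·BA·BC·AA·BC·BA·AA·AA·BC·BA·BC·AA·BC·BA·AA·AA
    A ↦ AA
    B ↦ BC
    C ↦ BA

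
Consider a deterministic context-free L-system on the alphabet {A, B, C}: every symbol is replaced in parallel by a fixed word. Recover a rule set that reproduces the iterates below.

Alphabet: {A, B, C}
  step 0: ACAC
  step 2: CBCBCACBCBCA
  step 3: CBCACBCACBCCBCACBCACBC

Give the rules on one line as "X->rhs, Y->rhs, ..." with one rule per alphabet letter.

A->C, B->CA, C->CB

  step 2 ⇒ step 3: CBCBCACBCBCA ⇒ CB·CA·CB·CA·CB·C·CB·CA·CB·CA·CB·C
    A ↦ C
    B ↦ CA
    C ↦ CB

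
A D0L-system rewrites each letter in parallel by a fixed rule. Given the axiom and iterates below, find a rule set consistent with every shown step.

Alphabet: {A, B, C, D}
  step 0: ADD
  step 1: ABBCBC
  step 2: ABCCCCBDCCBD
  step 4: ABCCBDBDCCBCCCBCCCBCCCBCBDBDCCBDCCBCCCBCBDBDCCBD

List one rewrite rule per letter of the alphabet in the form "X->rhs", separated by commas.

  step 1 ⇒ step 2: ABBCBC ⇒ AB·CC·CC·BD·CC·BD
    A ↦ AB
    B ↦ CC
    C ↦ BD
  step 0 ⇒ step 1: ADD ⇒ AB·BC·BC
    D ↦ BC

A->AB, B->CC, C->BD, D->BC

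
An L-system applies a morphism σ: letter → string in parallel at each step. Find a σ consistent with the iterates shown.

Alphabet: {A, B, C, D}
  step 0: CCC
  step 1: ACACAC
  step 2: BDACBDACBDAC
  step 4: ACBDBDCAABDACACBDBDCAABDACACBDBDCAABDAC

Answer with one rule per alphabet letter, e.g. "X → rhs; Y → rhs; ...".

  step 1 ⇒ step 2: ACACAC ⇒ BD·AC·BD·AC·BD·AC
    A ↦ BD
    C ↦ AC
    B ↦ C  (constrained at step 2)
    D ↦ AA  (constrained at step 2)

A->BD, B->C, C->AC, D->AA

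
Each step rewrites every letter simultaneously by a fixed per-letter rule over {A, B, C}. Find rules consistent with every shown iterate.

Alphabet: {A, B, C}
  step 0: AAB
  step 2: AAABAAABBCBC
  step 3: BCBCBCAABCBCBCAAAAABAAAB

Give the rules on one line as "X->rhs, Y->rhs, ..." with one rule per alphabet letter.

A->BC, B->AA, C->AB

  step 2 ⇒ step 3: AAABAAABBCBC ⇒ BC·BC·BC·AA·BC·BC·BC·AA·AA·AB·AA·AB
    A ↦ BC
    B ↦ AA
    C ↦ AB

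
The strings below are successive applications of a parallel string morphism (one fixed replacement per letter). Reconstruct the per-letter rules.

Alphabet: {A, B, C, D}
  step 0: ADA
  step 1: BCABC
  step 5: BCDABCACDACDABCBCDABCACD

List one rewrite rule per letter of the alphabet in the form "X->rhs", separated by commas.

  step 0 ⇒ step 1: ADA ⇒ BC·A·BC
    A ↦ BC
    D ↦ A
    B ↦ AC  (constrained at step 1)
    C ↦ D  (constrained at step 1)

A->BC, B->AC, C->D, D->A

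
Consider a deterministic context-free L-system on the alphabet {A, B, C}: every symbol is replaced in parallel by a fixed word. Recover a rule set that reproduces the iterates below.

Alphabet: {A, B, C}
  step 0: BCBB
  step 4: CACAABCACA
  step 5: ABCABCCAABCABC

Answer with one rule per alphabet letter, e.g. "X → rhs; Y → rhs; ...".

A->C, B->A, C->AB

  step 4 ⇒ step 5: CACAABCACA ⇒ AB·C·AB·C·C·A·AB·C·AB·C
    A ↦ C
    B ↦ A
    C ↦ AB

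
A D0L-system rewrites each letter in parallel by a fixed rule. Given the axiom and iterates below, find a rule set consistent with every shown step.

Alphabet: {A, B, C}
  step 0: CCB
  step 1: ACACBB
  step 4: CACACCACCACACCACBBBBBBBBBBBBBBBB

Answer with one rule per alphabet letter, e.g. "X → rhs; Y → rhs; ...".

A->C, B->BB, C->AC

  step 0 ⇒ step 1: CCB ⇒ AC·AC·BB
    B ↦ BB
    C ↦ AC
    A ↦ C  (constrained at step 1)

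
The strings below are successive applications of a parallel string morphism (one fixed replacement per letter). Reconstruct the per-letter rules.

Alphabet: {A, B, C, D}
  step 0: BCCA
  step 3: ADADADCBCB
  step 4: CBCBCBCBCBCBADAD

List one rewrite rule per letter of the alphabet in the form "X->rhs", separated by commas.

  step 3 ⇒ step 4: ADADADCBCB ⇒ CB·CB·CB·CB·CB·CB·A·D·A·D
    A ↦ CB
    B ↦ D
    C ↦ A
    D ↦ CB

A->CB, B->D, C->A, D->CB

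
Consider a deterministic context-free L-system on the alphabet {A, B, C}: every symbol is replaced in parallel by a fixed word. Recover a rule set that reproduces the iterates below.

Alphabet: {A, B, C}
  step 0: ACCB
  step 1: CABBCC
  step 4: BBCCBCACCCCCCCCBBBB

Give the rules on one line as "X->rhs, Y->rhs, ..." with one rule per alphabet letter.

A->CA, B->CC, C->B

  step 0 ⇒ step 1: ACCB ⇒ CA·B·B·CC
    A ↦ CA
    B ↦ CC
    C ↦ B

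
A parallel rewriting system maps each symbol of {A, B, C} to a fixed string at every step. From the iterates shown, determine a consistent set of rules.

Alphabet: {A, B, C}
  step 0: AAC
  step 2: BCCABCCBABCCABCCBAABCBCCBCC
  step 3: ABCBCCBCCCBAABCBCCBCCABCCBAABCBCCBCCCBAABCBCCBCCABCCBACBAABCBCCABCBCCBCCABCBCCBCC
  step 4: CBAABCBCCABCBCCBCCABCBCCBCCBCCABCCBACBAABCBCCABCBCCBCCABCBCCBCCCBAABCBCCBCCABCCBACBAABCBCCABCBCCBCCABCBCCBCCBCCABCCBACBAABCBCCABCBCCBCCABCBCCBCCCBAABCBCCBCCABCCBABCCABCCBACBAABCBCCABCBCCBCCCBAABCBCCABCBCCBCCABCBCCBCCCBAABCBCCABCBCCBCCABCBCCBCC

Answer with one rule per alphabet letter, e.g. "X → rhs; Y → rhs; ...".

A->CBA, B->ABC, C->BCC

  step 3 ⇒ step 4: ABCBCCBCCCBAABCBCCBCCABCCBAABCBCCBCCCBAABCBCCBCCABCCBACBAABCBCCABCBCCBCCABCBCCBCC ⇒ CBA·ABC·BCC·ABC·BCC·BCC·ABC·BCC·BCC·BCC·ABC·CBA·CBA·ABC·BCC·ABC·BCC·BCC·ABC·BCC·BCC·CBA·ABC·BCC·BCC·ABC·CBA·CBA·ABC·BCC·ABC·BCC·BCC·ABC·BCC·BCC·BCC·ABC·CBA·CBA·ABC·BCC·ABC·BCC·BCC·ABC·BCC·BCC·CBA·ABC·BCC·BCC·ABC·CBA·BCC·ABC·CBA·CBA·ABC·BCC·ABC·BCC·BCC·CBA·ABC·BCC·ABC·BCC·BCC·ABC·BCC·BCC·CBA·ABC·BCC·ABC·BCC·BCC·ABC·BCC·BCC
    A ↦ CBA
    B ↦ ABC
    C ↦ BCC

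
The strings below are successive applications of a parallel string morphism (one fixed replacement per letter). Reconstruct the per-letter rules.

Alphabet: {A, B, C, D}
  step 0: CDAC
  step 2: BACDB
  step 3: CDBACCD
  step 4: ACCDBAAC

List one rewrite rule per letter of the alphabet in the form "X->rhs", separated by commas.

A->B, B->CD, C->A, D->C

  step 3 ⇒ step 4: CDBACCD ⇒ A·C·CD·B·A·A·C
    A ↦ B
    B ↦ CD
    C ↦ A
    D ↦ C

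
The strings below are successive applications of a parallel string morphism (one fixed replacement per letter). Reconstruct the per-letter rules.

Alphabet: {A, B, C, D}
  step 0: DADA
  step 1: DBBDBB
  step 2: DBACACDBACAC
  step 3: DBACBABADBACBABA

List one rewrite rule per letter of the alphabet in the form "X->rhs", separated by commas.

  step 2 ⇒ step 3: DBACACDBACAC ⇒ DB·AC·B·A·B·A·DB·AC·B·A·B·A
    A ↦ B
    B ↦ AC
    C ↦ A
    D ↦ DB

A->B, B->AC, C->A, D->DB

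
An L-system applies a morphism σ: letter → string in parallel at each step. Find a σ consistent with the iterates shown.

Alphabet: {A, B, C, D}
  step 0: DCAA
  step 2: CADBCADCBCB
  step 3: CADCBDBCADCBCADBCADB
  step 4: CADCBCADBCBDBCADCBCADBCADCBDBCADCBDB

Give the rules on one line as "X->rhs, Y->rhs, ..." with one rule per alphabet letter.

  step 3 ⇒ step 4: CADCBDBCADCBCADBCADB ⇒ CA·D·CB·CA·DB·CB·DB·CA·D·CB·CA·DB·CA·D·CB·DB·CA·D·CB·DB
    A ↦ D
    B ↦ DB
    C ↦ CA
    D ↦ CB

A->D, B->DB, C->CA, D->CB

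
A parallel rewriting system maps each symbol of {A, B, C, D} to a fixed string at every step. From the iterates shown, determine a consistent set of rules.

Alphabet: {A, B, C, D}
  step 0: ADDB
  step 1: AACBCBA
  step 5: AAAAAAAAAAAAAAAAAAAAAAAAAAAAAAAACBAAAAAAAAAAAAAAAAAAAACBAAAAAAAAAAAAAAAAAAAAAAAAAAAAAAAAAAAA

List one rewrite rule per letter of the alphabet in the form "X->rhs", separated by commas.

A->AA, B->A, C->DA, D->CB

  step 0 ⇒ step 1: ADDB ⇒ AA·CB·CB·A
    A ↦ AA
    B ↦ A
    D ↦ CB
    C ↦ DA  (constrained at step 1)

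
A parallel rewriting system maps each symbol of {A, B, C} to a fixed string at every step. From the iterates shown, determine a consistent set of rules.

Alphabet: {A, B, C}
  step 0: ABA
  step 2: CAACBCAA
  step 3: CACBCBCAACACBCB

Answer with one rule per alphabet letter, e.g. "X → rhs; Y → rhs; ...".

  step 2 ⇒ step 3: CAACBCAA ⇒ CA·CB·CB·CA·A·CA·CB·CB
    A ↦ CB
    B ↦ A
    C ↦ CA

A->CB, B->A, C->CA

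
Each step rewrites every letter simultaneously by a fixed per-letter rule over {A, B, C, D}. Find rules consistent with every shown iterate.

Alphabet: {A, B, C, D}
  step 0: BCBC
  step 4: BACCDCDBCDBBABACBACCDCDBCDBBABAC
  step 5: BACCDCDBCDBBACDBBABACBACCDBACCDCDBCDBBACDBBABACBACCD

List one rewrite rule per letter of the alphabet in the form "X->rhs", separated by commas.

  step 4 ⇒ step 5: BACCDCDBCDBBABACBACCDCDBCDBBABAC ⇒ BA·C·CD·CD·B·CD·B·BA·CD·B·BA·BA·C·BA·C·CD·BA·C·CD·CD·B·CD·B·BA·CD·B·BA·BA·C·BA·C·CD
    A ↦ C
    B ↦ BA
    C ↦ CD
    D ↦ B

A->C, B->BA, C->CD, D->B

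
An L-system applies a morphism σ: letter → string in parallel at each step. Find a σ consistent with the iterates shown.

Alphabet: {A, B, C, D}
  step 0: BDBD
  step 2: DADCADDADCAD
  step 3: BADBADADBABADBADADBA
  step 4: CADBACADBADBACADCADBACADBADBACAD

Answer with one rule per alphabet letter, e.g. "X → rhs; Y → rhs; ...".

A->D, B->CA, C->DA, D->BA

  step 3 ⇒ step 4: BADBADADBABADBADADBA ⇒ CA·D·BA·CA·D·BA·D·BA·CA·D·CA·D·BA·CA·D·BA·D·BA·CA·D
    A ↦ D
    B ↦ CA
    D ↦ BA
  step 2 ⇒ step 3: DADCADDADCAD ⇒ BA·D·BA·DA·D·BA·BA·D·BA·DA·D·BA
    C ↦ DA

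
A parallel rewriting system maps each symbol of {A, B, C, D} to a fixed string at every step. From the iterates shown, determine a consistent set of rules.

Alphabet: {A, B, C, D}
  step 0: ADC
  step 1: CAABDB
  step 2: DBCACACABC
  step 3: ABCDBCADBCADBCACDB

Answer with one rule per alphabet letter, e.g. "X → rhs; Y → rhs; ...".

  step 2 ⇒ step 3: DBCACACABC ⇒ AB·C·DB·CA·DB·CA·DB·CA·C·DB
    A ↦ CA
    B ↦ C
    C ↦ DB
    D ↦ AB

A->CA, B->C, C->DB, D->AB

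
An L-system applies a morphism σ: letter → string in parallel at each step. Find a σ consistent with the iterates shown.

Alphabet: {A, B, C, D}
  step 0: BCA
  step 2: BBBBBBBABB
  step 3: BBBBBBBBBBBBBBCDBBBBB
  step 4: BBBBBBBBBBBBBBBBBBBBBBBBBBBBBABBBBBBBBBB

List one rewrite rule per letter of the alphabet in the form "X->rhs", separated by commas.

A->CDB, B->BB, C->B, D->A

  step 3 ⇒ step 4: BBBBBBBBBBBBBBCDBBBBB ⇒ BB·BB·BB·BB·BB·BB·BB·BB·BB·BB·BB·BB·BB·BB·B·A·BB·BB·BB·BB·BB
    B ↦ BB
    C ↦ B
    D ↦ A
  step 2 ⇒ step 3: BBBBBBBABB ⇒ BB·BB·BB·BB·BB·BB·BB·CDB·BB·BB
    A ↦ CDB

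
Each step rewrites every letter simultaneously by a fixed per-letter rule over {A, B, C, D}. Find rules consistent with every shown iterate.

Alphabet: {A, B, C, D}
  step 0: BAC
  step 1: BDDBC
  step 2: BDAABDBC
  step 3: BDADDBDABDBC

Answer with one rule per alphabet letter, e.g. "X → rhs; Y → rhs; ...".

A->D, B->BD, C->BC, D->A

  step 2 ⇒ step 3: BDAABDBC ⇒ BD·A·D·D·BD·A·BD·BC
    A ↦ D
    B ↦ BD
    C ↦ BC
    D ↦ A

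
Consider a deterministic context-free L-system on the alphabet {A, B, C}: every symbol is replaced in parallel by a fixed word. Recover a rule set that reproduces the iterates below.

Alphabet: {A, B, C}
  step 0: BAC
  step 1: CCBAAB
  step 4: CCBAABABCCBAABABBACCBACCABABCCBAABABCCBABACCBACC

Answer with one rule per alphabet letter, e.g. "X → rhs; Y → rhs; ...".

A->BA, B->CC, C->AB

  step 0 ⇒ step 1: BAC ⇒ CC·BA·AB
    A ↦ BA
    B ↦ CC
    C ↦ AB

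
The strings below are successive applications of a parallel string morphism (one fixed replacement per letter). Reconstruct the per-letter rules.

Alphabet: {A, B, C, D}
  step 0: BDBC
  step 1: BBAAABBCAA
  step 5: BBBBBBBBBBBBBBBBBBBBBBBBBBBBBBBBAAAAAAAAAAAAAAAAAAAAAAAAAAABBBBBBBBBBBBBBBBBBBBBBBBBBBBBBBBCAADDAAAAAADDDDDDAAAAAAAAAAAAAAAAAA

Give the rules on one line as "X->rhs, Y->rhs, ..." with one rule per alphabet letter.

A->D, B->BB, C->CAA, D->AAA

  step 0 ⇒ step 1: BDBC ⇒ BB·AAA·BB·CAA
    B ↦ BB
    C ↦ CAA
    D ↦ AAA
    A ↦ D  (constrained at step 1)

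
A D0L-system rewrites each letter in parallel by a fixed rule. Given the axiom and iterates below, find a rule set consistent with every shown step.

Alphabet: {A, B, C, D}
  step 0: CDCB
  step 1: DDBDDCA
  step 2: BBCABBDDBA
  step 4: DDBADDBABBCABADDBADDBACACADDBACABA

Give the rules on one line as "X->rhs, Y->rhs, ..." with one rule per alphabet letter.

A->BA, B->CA, C->DD, D->B

  step 1 ⇒ step 2: DDBDDCA ⇒ B·B·CA·B·B·DD·BA
    A ↦ BA
    B ↦ CA
    C ↦ DD
    D ↦ B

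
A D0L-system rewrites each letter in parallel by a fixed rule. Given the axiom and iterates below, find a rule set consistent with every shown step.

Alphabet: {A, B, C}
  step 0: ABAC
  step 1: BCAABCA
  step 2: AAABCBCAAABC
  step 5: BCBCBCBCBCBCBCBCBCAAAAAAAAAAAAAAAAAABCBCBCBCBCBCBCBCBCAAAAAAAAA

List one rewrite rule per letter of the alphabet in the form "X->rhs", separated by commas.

  step 1 ⇒ step 2: BCAABCA ⇒ AA·A·BC·BC·AA·A·BC
    A ↦ BC
    B ↦ AA
    C ↦ A

A->BC, B->AA, C->A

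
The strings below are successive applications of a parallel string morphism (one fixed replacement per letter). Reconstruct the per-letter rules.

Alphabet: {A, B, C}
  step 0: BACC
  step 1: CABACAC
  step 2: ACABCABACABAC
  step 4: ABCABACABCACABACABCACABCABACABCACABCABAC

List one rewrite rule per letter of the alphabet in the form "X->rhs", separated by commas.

A->AB, B->C, C->AC

  step 1 ⇒ step 2: CABACAC ⇒ AC·AB·C·AB·AC·AB·AC
    A ↦ AB
    B ↦ C
    C ↦ AC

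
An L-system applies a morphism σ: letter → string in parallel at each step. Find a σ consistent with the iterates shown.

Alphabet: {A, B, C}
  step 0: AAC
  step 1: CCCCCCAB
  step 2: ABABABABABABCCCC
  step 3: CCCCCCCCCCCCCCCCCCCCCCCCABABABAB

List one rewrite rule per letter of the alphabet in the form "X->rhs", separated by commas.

A->CCC, B->C, C->AB

  step 2 ⇒ step 3: ABABABABABABCCCC ⇒ CCC·C·CCC·C·CCC·C·CCC·C·CCC·C·CCC·C·AB·AB·AB·AB
    A ↦ CCC
    B ↦ C
    C ↦ AB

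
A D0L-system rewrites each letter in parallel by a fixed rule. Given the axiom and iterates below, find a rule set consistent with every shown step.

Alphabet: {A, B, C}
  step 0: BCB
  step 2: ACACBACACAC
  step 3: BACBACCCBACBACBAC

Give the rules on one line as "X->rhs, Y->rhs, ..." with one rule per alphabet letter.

A->B, B->CC, C->AC

  step 2 ⇒ step 3: ACACBACACAC ⇒ B·AC·B·AC·CC·B·AC·B·AC·B·AC
    A ↦ B
    B ↦ CC
    C ↦ AC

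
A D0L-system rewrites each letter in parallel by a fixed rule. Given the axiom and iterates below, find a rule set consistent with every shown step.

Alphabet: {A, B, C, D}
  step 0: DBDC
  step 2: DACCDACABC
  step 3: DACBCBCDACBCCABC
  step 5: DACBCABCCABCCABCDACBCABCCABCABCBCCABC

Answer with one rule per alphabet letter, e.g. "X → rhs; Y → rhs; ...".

A->C, B->A, C->BC, D->DA

  step 2 ⇒ step 3: DACCDACABC ⇒ DA·C·BC·BC·DA·C·BC·C·A·BC
    A ↦ C
    B ↦ A
    C ↦ BC
    D ↦ DA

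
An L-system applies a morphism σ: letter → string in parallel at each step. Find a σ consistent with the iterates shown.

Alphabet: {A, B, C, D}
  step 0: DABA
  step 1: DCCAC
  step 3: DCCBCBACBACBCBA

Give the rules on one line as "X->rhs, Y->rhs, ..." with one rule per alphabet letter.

  step 0 ⇒ step 1: DABA ⇒ DC·C·A·C
    A ↦ C
    B ↦ A
    D ↦ DC
    C ↦ CB  (constrained at step 1)

A->C, B->A, C->CB, D->DC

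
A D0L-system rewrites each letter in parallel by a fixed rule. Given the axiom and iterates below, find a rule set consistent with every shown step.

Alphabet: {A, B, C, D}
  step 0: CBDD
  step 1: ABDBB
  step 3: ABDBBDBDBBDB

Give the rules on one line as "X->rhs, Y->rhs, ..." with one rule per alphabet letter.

A->C, B->BD, C->A, D->B

  step 0 ⇒ step 1: CBDD ⇒ A·BD·B·B
    B ↦ BD
    C ↦ A
    D ↦ B
    A ↦ C  (constrained at step 1)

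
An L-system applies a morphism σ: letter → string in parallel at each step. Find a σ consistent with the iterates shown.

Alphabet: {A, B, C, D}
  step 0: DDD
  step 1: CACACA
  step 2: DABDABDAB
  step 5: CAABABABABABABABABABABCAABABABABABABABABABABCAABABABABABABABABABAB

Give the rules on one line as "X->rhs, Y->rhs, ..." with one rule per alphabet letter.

A->AB, B->AB, C->D, D->CA

  step 1 ⇒ step 2: CACACA ⇒ D·AB·D·AB·D·AB
    A ↦ AB
    C ↦ D
    B ↦ AB  (constrained at step 2)
  step 0 ⇒ step 1: DDD ⇒ CA·CA·CA
    D ↦ CA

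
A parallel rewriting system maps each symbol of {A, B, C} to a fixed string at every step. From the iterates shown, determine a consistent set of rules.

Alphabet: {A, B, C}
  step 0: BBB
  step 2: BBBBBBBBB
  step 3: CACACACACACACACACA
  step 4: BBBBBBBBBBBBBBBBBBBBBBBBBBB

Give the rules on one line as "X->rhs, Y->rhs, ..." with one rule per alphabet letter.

  step 3 ⇒ step 4: CACACACACACACACACA ⇒ BB·B·BB·B·BB·B·BB·B·BB·B·BB·B·BB·B·BB·B·BB·B
    A ↦ B
    C ↦ BB
  step 2 ⇒ step 3: BBBBBBBBB ⇒ CA·CA·CA·CA·CA·CA·CA·CA·CA
    B ↦ CA

A->B, B->CA, C->BB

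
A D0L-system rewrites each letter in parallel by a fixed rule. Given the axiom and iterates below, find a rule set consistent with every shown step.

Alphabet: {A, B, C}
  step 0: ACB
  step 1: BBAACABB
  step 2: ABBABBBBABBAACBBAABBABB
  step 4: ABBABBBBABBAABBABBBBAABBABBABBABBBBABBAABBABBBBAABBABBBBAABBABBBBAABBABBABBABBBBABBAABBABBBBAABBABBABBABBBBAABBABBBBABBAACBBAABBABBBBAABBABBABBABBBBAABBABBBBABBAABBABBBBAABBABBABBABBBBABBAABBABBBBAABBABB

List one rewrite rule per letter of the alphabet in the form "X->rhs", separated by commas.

A->BBA, B->ABB, C->AC

  step 1 ⇒ step 2: BBAACABB ⇒ ABB·ABB·BBA·BBA·AC·BBA·ABB·ABB
    A ↦ BBA
    B ↦ ABB
    C ↦ AC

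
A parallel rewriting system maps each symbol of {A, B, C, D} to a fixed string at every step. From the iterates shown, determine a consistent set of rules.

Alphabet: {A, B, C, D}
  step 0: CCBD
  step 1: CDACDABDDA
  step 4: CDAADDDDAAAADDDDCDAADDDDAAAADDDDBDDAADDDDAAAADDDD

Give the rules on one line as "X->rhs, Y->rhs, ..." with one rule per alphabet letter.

  step 0 ⇒ step 1: CCBD ⇒ CDA·CDA·BDD·A
    B ↦ BDD
    C ↦ CDA
    D ↦ A
    A ↦ DD  (constrained at step 1)

A->DD, B->BDD, C->CDA, D->A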